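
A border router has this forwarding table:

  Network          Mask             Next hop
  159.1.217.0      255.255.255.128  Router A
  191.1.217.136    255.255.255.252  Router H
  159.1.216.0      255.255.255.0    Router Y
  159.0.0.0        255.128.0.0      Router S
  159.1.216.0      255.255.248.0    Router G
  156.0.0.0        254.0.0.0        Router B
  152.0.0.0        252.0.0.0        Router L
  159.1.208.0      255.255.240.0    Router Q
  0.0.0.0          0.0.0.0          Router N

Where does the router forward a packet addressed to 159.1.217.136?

Routes whose prefix contains 159.1.217.136:
  0.0.0.0/0 (default, matches everything) -> Router N
  159.0.0.0/9 (159.0.0.0 - 159.127.255.255) -> Router S
  159.1.208.0/20 (159.1.208.0 - 159.1.223.255) -> Router Q
  159.1.216.0/21 (159.1.216.0 - 159.1.223.255) -> Router G
More-specific entries that do NOT match:
  191.1.217.136/30 (191.1.217.136 - 191.1.217.139) does not contain 159.1.217.136
  159.1.217.0/25 (159.1.217.0 - 159.1.217.127) does not contain 159.1.217.136
  159.1.216.0/24 (159.1.216.0 - 159.1.216.255) does not contain 159.1.217.136
Longest matching prefix is /21 -> next hop Router G.

Router G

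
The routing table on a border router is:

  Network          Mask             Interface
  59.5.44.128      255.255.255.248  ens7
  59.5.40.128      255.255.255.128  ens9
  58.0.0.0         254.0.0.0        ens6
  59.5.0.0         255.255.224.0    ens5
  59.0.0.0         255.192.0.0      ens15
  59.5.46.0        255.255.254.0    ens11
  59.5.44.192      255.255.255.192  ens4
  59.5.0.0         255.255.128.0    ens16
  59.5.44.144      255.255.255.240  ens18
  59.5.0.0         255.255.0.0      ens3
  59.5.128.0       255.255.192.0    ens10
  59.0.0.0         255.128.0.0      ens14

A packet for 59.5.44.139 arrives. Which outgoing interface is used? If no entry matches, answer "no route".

ens16

Routes whose prefix contains 59.5.44.139:
  58.0.0.0/7 (58.0.0.0 - 59.255.255.255) -> ens6
  59.0.0.0/9 (59.0.0.0 - 59.127.255.255) -> ens14
  59.0.0.0/10 (59.0.0.0 - 59.63.255.255) -> ens15
  59.5.0.0/16 (59.5.0.0 - 59.5.255.255) -> ens3
  59.5.0.0/17 (59.5.0.0 - 59.5.127.255) -> ens16
More-specific entries that do NOT match:
  59.5.44.128/29 (59.5.44.128 - 59.5.44.135) does not contain 59.5.44.139
  59.5.44.144/28 (59.5.44.144 - 59.5.44.159) does not contain 59.5.44.139
  59.5.44.192/26 (59.5.44.192 - 59.5.44.255) does not contain 59.5.44.139
  59.5.40.128/25 (59.5.40.128 - 59.5.40.255) does not contain 59.5.44.139
  59.5.46.0/23 (59.5.46.0 - 59.5.47.255) does not contain 59.5.44.139
  59.5.0.0/19 (59.5.0.0 - 59.5.31.255) does not contain 59.5.44.139
  59.5.128.0/18 (59.5.128.0 - 59.5.191.255) does not contain 59.5.44.139
Longest matching prefix is /17 -> interface ens16.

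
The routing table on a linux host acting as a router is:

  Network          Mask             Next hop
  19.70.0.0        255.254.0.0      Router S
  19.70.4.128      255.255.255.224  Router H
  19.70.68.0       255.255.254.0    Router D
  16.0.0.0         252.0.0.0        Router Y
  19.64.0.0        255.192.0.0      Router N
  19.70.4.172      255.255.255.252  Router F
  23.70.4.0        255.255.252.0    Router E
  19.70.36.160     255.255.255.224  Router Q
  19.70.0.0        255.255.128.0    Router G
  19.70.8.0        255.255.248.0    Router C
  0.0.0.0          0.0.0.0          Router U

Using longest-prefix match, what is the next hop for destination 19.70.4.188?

Router G

Routes whose prefix contains 19.70.4.188:
  0.0.0.0/0 (default, matches everything) -> Router U
  16.0.0.0/6 (16.0.0.0 - 19.255.255.255) -> Router Y
  19.64.0.0/10 (19.64.0.0 - 19.127.255.255) -> Router N
  19.70.0.0/15 (19.70.0.0 - 19.71.255.255) -> Router S
  19.70.0.0/17 (19.70.0.0 - 19.70.127.255) -> Router G
More-specific entries that do NOT match:
  19.70.4.172/30 (19.70.4.172 - 19.70.4.175) does not contain 19.70.4.188
  19.70.4.128/27 (19.70.4.128 - 19.70.4.159) does not contain 19.70.4.188
  19.70.36.160/27 (19.70.36.160 - 19.70.36.191) does not contain 19.70.4.188
  19.70.68.0/23 (19.70.68.0 - 19.70.69.255) does not contain 19.70.4.188
  23.70.4.0/22 (23.70.4.0 - 23.70.7.255) does not contain 19.70.4.188
  19.70.8.0/21 (19.70.8.0 - 19.70.15.255) does not contain 19.70.4.188
Longest matching prefix is /17 -> next hop Router G.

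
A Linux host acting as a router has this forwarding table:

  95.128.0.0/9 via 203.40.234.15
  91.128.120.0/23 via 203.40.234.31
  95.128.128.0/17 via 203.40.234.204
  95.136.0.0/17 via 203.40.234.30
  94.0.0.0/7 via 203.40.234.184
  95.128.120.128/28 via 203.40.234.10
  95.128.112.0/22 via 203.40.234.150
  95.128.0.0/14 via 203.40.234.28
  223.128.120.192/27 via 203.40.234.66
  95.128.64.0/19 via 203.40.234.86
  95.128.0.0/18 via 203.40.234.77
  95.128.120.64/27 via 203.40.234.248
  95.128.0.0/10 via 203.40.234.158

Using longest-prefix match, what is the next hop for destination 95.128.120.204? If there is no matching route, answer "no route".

203.40.234.28

Routes whose prefix contains 95.128.120.204:
  94.0.0.0/7 (94.0.0.0 - 95.255.255.255) -> 203.40.234.184
  95.128.0.0/9 (95.128.0.0 - 95.255.255.255) -> 203.40.234.15
  95.128.0.0/10 (95.128.0.0 - 95.191.255.255) -> 203.40.234.158
  95.128.0.0/14 (95.128.0.0 - 95.131.255.255) -> 203.40.234.28
More-specific entries that do NOT match:
  95.128.120.128/28 (95.128.120.128 - 95.128.120.143) does not contain 95.128.120.204
  223.128.120.192/27 (223.128.120.192 - 223.128.120.223) does not contain 95.128.120.204
  95.128.120.64/27 (95.128.120.64 - 95.128.120.95) does not contain 95.128.120.204
  91.128.120.0/23 (91.128.120.0 - 91.128.121.255) does not contain 95.128.120.204
  95.128.112.0/22 (95.128.112.0 - 95.128.115.255) does not contain 95.128.120.204
  95.128.64.0/19 (95.128.64.0 - 95.128.95.255) does not contain 95.128.120.204
  95.128.0.0/18 (95.128.0.0 - 95.128.63.255) does not contain 95.128.120.204
  95.128.128.0/17 (95.128.128.0 - 95.128.255.255) does not contain 95.128.120.204
  95.136.0.0/17 (95.136.0.0 - 95.136.127.255) does not contain 95.128.120.204
Longest matching prefix is /14 -> next hop 203.40.234.28.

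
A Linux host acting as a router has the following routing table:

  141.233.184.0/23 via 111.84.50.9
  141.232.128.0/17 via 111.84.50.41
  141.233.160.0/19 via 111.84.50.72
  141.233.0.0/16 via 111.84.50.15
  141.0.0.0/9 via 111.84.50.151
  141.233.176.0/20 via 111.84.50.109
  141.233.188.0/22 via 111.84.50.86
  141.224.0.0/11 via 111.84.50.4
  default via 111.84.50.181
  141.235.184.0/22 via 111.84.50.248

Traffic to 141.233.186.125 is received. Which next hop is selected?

111.84.50.109

Routes whose prefix contains 141.233.186.125:
  0.0.0.0/0 (default, matches everything) -> 111.84.50.181
  141.224.0.0/11 (141.224.0.0 - 141.255.255.255) -> 111.84.50.4
  141.233.0.0/16 (141.233.0.0 - 141.233.255.255) -> 111.84.50.15
  141.233.160.0/19 (141.233.160.0 - 141.233.191.255) -> 111.84.50.72
  141.233.176.0/20 (141.233.176.0 - 141.233.191.255) -> 111.84.50.109
More-specific entries that do NOT match:
  141.233.184.0/23 (141.233.184.0 - 141.233.185.255) does not contain 141.233.186.125
  141.233.188.0/22 (141.233.188.0 - 141.233.191.255) does not contain 141.233.186.125
  141.235.184.0/22 (141.235.184.0 - 141.235.187.255) does not contain 141.233.186.125
Longest matching prefix is /20 -> next hop 111.84.50.109.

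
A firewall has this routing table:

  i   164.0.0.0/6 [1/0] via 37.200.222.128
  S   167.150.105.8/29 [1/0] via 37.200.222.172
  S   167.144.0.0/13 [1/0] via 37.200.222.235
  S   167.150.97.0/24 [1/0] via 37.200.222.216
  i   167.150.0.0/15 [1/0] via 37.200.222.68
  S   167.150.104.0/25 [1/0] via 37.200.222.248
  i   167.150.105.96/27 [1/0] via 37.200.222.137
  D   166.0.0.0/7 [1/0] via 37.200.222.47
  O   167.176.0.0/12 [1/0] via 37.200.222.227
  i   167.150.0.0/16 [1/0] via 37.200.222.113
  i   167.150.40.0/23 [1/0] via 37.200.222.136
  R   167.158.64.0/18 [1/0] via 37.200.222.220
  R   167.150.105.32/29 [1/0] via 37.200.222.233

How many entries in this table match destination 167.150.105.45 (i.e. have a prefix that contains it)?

5

Prefixes containing 167.150.105.45:
  164.0.0.0/6 (164.0.0.0 - 167.255.255.255)
  166.0.0.0/7 (166.0.0.0 - 167.255.255.255)
  167.144.0.0/13 (167.144.0.0 - 167.151.255.255)
  167.150.0.0/15 (167.150.0.0 - 167.151.255.255)
  167.150.0.0/16 (167.150.0.0 - 167.150.255.255)
Total matching entries: 5.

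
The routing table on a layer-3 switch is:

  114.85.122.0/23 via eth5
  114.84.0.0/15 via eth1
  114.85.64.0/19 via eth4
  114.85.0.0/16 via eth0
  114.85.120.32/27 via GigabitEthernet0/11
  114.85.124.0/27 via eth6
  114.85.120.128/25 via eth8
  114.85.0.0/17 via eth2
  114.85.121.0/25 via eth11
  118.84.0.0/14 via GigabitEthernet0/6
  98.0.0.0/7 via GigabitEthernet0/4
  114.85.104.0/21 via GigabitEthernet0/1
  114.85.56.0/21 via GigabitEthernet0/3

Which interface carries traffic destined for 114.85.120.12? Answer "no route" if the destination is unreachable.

Routes whose prefix contains 114.85.120.12:
  114.84.0.0/15 (114.84.0.0 - 114.85.255.255) -> eth1
  114.85.0.0/16 (114.85.0.0 - 114.85.255.255) -> eth0
  114.85.0.0/17 (114.85.0.0 - 114.85.127.255) -> eth2
More-specific entries that do NOT match:
  114.85.120.32/27 (114.85.120.32 - 114.85.120.63) does not contain 114.85.120.12
  114.85.124.0/27 (114.85.124.0 - 114.85.124.31) does not contain 114.85.120.12
  114.85.120.128/25 (114.85.120.128 - 114.85.120.255) does not contain 114.85.120.12
  114.85.121.0/25 (114.85.121.0 - 114.85.121.127) does not contain 114.85.120.12
  114.85.122.0/23 (114.85.122.0 - 114.85.123.255) does not contain 114.85.120.12
  114.85.104.0/21 (114.85.104.0 - 114.85.111.255) does not contain 114.85.120.12
  114.85.56.0/21 (114.85.56.0 - 114.85.63.255) does not contain 114.85.120.12
  114.85.64.0/19 (114.85.64.0 - 114.85.95.255) does not contain 114.85.120.12
Longest matching prefix is /17 -> interface eth2.

eth2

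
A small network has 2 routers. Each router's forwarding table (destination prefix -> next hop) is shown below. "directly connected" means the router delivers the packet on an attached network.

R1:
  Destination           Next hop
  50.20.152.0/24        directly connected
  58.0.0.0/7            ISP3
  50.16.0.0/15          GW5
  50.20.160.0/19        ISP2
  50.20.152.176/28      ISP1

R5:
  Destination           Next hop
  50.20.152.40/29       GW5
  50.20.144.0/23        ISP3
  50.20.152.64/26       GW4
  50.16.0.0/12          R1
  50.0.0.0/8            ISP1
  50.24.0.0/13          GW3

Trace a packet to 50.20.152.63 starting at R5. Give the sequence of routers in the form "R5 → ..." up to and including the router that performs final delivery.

R5 → R1

At R5: longest match for 50.20.152.63 is 50.16.0.0/12 -> R1
At R1: longest match for 50.20.152.63 is 50.20.152.0/24 -> directly connected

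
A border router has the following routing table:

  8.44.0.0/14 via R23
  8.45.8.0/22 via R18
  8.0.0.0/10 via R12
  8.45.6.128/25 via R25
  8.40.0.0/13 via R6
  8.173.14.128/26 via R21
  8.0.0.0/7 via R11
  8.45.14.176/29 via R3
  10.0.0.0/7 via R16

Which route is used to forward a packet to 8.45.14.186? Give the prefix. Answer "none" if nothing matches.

Entries matching 8.45.14.186:
  8.0.0.0/7 (8.0.0.0 - 9.255.255.255)
  8.0.0.0/10 (8.0.0.0 - 8.63.255.255)
  8.40.0.0/13 (8.40.0.0 - 8.47.255.255)
  8.44.0.0/14 (8.44.0.0 - 8.47.255.255)
Most specific is 8.44.0.0/14.

8.44.0.0/14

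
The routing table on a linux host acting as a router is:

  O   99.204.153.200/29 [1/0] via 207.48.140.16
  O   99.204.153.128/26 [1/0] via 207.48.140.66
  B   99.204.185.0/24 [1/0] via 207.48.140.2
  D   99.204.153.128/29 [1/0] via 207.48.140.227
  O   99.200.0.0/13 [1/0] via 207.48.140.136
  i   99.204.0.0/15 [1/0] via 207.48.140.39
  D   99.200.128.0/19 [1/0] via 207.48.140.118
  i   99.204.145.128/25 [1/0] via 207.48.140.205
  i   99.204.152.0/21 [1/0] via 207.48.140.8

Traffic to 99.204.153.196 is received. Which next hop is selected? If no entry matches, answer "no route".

207.48.140.8

Routes whose prefix contains 99.204.153.196:
  99.200.0.0/13 (99.200.0.0 - 99.207.255.255) -> 207.48.140.136
  99.204.0.0/15 (99.204.0.0 - 99.205.255.255) -> 207.48.140.39
  99.204.152.0/21 (99.204.152.0 - 99.204.159.255) -> 207.48.140.8
More-specific entries that do NOT match:
  99.204.153.200/29 (99.204.153.200 - 99.204.153.207) does not contain 99.204.153.196
  99.204.153.128/29 (99.204.153.128 - 99.204.153.135) does not contain 99.204.153.196
  99.204.153.128/26 (99.204.153.128 - 99.204.153.191) does not contain 99.204.153.196
  99.204.145.128/25 (99.204.145.128 - 99.204.145.255) does not contain 99.204.153.196
  99.204.185.0/24 (99.204.185.0 - 99.204.185.255) does not contain 99.204.153.196
Longest matching prefix is /21 -> next hop 207.48.140.8.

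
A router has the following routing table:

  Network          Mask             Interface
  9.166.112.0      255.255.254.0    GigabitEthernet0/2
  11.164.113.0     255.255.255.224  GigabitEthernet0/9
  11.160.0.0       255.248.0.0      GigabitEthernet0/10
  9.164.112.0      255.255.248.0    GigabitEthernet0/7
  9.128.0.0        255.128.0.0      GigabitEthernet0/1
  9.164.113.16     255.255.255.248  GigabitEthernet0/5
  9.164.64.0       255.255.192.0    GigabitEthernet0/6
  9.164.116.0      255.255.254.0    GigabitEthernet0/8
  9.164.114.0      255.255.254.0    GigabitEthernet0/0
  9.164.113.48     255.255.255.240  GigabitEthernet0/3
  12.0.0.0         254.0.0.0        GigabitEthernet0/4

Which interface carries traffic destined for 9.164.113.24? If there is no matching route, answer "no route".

GigabitEthernet0/7

Routes whose prefix contains 9.164.113.24:
  9.128.0.0/9 (9.128.0.0 - 9.255.255.255) -> GigabitEthernet0/1
  9.164.64.0/18 (9.164.64.0 - 9.164.127.255) -> GigabitEthernet0/6
  9.164.112.0/21 (9.164.112.0 - 9.164.119.255) -> GigabitEthernet0/7
More-specific entries that do NOT match:
  9.164.113.16/29 (9.164.113.16 - 9.164.113.23) does not contain 9.164.113.24
  9.164.113.48/28 (9.164.113.48 - 9.164.113.63) does not contain 9.164.113.24
  11.164.113.0/27 (11.164.113.0 - 11.164.113.31) does not contain 9.164.113.24
  9.166.112.0/23 (9.166.112.0 - 9.166.113.255) does not contain 9.164.113.24
  9.164.116.0/23 (9.164.116.0 - 9.164.117.255) does not contain 9.164.113.24
  9.164.114.0/23 (9.164.114.0 - 9.164.115.255) does not contain 9.164.113.24
Longest matching prefix is /21 -> interface GigabitEthernet0/7.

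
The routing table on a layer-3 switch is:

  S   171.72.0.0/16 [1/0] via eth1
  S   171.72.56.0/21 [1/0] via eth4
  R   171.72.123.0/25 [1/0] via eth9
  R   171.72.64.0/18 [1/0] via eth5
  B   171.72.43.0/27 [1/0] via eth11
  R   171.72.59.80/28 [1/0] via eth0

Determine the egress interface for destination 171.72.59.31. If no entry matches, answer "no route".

Routes whose prefix contains 171.72.59.31:
  171.72.0.0/16 (171.72.0.0 - 171.72.255.255) -> eth1
  171.72.56.0/21 (171.72.56.0 - 171.72.63.255) -> eth4
More-specific entries that do NOT match:
  171.72.59.80/28 (171.72.59.80 - 171.72.59.95) does not contain 171.72.59.31
  171.72.43.0/27 (171.72.43.0 - 171.72.43.31) does not contain 171.72.59.31
  171.72.123.0/25 (171.72.123.0 - 171.72.123.127) does not contain 171.72.59.31
Longest matching prefix is /21 -> interface eth4.

eth4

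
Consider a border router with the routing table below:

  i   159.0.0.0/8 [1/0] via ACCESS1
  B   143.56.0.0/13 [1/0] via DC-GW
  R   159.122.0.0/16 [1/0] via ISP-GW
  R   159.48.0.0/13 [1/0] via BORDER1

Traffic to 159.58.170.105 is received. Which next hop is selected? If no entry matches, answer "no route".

ACCESS1

Routes whose prefix contains 159.58.170.105:
  159.0.0.0/8 (159.0.0.0 - 159.255.255.255) -> ACCESS1
More-specific entries that do NOT match:
  159.122.0.0/16 (159.122.0.0 - 159.122.255.255) does not contain 159.58.170.105
  143.56.0.0/13 (143.56.0.0 - 143.63.255.255) does not contain 159.58.170.105
  159.48.0.0/13 (159.48.0.0 - 159.55.255.255) does not contain 159.58.170.105
Longest matching prefix is /8 -> next hop ACCESS1.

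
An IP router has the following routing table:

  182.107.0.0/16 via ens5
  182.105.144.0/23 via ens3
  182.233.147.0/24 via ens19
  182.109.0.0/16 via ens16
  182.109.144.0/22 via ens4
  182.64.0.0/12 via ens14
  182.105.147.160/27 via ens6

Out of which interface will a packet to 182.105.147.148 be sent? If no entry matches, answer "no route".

no route

No entry's prefix contains 182.105.147.148; there is no default route.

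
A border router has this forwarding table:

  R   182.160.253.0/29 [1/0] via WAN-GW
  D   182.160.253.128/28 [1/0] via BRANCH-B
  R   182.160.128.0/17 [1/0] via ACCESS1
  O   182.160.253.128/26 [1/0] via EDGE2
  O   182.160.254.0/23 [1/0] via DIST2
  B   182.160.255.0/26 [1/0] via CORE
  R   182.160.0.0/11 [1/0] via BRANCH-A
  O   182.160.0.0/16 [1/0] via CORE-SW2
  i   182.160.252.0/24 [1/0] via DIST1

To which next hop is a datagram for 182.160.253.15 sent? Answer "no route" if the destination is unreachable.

ACCESS1

Routes whose prefix contains 182.160.253.15:
  182.160.0.0/11 (182.160.0.0 - 182.191.255.255) -> BRANCH-A
  182.160.0.0/16 (182.160.0.0 - 182.160.255.255) -> CORE-SW2
  182.160.128.0/17 (182.160.128.0 - 182.160.255.255) -> ACCESS1
More-specific entries that do NOT match:
  182.160.253.0/29 (182.160.253.0 - 182.160.253.7) does not contain 182.160.253.15
  182.160.253.128/28 (182.160.253.128 - 182.160.253.143) does not contain 182.160.253.15
  182.160.253.128/26 (182.160.253.128 - 182.160.253.191) does not contain 182.160.253.15
  182.160.255.0/26 (182.160.255.0 - 182.160.255.63) does not contain 182.160.253.15
  182.160.252.0/24 (182.160.252.0 - 182.160.252.255) does not contain 182.160.253.15
  182.160.254.0/23 (182.160.254.0 - 182.160.255.255) does not contain 182.160.253.15
Longest matching prefix is /17 -> next hop ACCESS1.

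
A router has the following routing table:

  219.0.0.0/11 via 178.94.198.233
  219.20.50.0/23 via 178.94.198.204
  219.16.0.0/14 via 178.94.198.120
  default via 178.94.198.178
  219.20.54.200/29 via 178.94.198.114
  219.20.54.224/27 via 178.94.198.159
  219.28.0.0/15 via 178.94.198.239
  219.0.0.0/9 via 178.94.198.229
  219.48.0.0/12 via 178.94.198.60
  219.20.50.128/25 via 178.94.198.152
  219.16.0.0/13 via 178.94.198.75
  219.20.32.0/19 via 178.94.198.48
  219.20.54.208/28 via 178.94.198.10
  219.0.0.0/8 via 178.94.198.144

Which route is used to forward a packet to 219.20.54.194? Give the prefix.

219.20.32.0/19

Entries matching 219.20.54.194:
  0.0.0.0/0 (default, matches everything)
  219.0.0.0/8 (219.0.0.0 - 219.255.255.255)
  219.0.0.0/9 (219.0.0.0 - 219.127.255.255)
  219.0.0.0/11 (219.0.0.0 - 219.31.255.255)
  219.16.0.0/13 (219.16.0.0 - 219.23.255.255)
  219.20.32.0/19 (219.20.32.0 - 219.20.63.255)
Most specific is 219.20.32.0/19.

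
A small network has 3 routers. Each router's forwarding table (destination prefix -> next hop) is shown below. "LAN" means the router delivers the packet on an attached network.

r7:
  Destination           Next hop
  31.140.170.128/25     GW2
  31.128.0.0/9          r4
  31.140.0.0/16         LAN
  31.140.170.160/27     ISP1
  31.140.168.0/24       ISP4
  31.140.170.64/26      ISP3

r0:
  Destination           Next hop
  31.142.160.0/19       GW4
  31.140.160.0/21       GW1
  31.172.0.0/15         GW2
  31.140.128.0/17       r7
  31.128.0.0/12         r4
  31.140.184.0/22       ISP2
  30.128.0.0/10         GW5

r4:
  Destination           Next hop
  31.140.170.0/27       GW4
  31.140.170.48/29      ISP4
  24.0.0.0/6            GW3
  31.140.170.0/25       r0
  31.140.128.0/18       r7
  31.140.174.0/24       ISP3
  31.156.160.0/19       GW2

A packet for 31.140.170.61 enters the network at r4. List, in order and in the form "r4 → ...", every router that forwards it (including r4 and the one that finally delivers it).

At r4: longest match for 31.140.170.61 is 31.140.170.0/25 -> r0
At r0: longest match for 31.140.170.61 is 31.140.128.0/17 -> r7
At r7: longest match for 31.140.170.61 is 31.140.0.0/16 -> LAN

r4 → r0 → r7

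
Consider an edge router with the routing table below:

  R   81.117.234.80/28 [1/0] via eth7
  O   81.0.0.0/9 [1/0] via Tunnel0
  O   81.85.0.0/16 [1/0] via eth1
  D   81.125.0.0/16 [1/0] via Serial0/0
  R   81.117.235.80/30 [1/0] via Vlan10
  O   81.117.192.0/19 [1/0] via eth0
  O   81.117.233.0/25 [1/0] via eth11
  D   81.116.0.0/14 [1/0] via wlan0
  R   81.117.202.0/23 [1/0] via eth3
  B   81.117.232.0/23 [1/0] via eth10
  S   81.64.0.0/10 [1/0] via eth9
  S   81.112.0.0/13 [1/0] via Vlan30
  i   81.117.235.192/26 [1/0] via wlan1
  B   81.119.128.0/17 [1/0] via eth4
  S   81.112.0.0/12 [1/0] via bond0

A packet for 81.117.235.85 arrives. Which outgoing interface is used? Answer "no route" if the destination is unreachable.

wlan0

Routes whose prefix contains 81.117.235.85:
  81.0.0.0/9 (81.0.0.0 - 81.127.255.255) -> Tunnel0
  81.64.0.0/10 (81.64.0.0 - 81.127.255.255) -> eth9
  81.112.0.0/12 (81.112.0.0 - 81.127.255.255) -> bond0
  81.112.0.0/13 (81.112.0.0 - 81.119.255.255) -> Vlan30
  81.116.0.0/14 (81.116.0.0 - 81.119.255.255) -> wlan0
More-specific entries that do NOT match:
  81.117.235.80/30 (81.117.235.80 - 81.117.235.83) does not contain 81.117.235.85
  81.117.234.80/28 (81.117.234.80 - 81.117.234.95) does not contain 81.117.235.85
  81.117.235.192/26 (81.117.235.192 - 81.117.235.255) does not contain 81.117.235.85
  81.117.233.0/25 (81.117.233.0 - 81.117.233.127) does not contain 81.117.235.85
  81.117.202.0/23 (81.117.202.0 - 81.117.203.255) does not contain 81.117.235.85
  81.117.232.0/23 (81.117.232.0 - 81.117.233.255) does not contain 81.117.235.85
  81.117.192.0/19 (81.117.192.0 - 81.117.223.255) does not contain 81.117.235.85
  81.119.128.0/17 (81.119.128.0 - 81.119.255.255) does not contain 81.117.235.85
  81.85.0.0/16 (81.85.0.0 - 81.85.255.255) does not contain 81.117.235.85
  81.125.0.0/16 (81.125.0.0 - 81.125.255.255) does not contain 81.117.235.85
Longest matching prefix is /14 -> interface wlan0.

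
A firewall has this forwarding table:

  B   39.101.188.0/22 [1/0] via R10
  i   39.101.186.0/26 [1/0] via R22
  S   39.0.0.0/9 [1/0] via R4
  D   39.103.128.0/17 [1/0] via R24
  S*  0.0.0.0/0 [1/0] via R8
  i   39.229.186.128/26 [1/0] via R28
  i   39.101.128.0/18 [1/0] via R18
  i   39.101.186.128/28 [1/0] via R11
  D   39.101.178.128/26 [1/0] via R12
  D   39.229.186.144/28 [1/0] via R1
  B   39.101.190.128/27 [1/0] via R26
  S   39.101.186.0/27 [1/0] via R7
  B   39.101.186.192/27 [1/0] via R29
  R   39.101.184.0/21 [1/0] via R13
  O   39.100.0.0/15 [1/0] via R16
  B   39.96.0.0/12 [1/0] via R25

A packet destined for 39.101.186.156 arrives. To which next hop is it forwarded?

R13

Routes whose prefix contains 39.101.186.156:
  0.0.0.0/0 (default, matches everything) -> R8
  39.0.0.0/9 (39.0.0.0 - 39.127.255.255) -> R4
  39.96.0.0/12 (39.96.0.0 - 39.111.255.255) -> R25
  39.100.0.0/15 (39.100.0.0 - 39.101.255.255) -> R16
  39.101.128.0/18 (39.101.128.0 - 39.101.191.255) -> R18
  39.101.184.0/21 (39.101.184.0 - 39.101.191.255) -> R13
More-specific entries that do NOT match:
  39.101.186.128/28 (39.101.186.128 - 39.101.186.143) does not contain 39.101.186.156
  39.229.186.144/28 (39.229.186.144 - 39.229.186.159) does not contain 39.101.186.156
  39.101.190.128/27 (39.101.190.128 - 39.101.190.159) does not contain 39.101.186.156
  39.101.186.0/27 (39.101.186.0 - 39.101.186.31) does not contain 39.101.186.156
  39.101.186.192/27 (39.101.186.192 - 39.101.186.223) does not contain 39.101.186.156
  39.101.186.0/26 (39.101.186.0 - 39.101.186.63) does not contain 39.101.186.156
  39.229.186.128/26 (39.229.186.128 - 39.229.186.191) does not contain 39.101.186.156
  39.101.178.128/26 (39.101.178.128 - 39.101.178.191) does not contain 39.101.186.156
  39.101.188.0/22 (39.101.188.0 - 39.101.191.255) does not contain 39.101.186.156
Longest matching prefix is /21 -> next hop R13.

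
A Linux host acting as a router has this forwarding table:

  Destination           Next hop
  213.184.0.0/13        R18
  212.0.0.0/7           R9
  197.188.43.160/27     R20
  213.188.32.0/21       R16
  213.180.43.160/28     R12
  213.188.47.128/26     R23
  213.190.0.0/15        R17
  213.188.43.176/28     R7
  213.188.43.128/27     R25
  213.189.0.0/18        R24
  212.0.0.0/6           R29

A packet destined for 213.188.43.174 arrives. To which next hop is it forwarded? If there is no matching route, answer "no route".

R18

Routes whose prefix contains 213.188.43.174:
  212.0.0.0/6 (212.0.0.0 - 215.255.255.255) -> R29
  212.0.0.0/7 (212.0.0.0 - 213.255.255.255) -> R9
  213.184.0.0/13 (213.184.0.0 - 213.191.255.255) -> R18
More-specific entries that do NOT match:
  213.180.43.160/28 (213.180.43.160 - 213.180.43.175) does not contain 213.188.43.174
  213.188.43.176/28 (213.188.43.176 - 213.188.43.191) does not contain 213.188.43.174
  197.188.43.160/27 (197.188.43.160 - 197.188.43.191) does not contain 213.188.43.174
  213.188.43.128/27 (213.188.43.128 - 213.188.43.159) does not contain 213.188.43.174
  213.188.47.128/26 (213.188.47.128 - 213.188.47.191) does not contain 213.188.43.174
  213.188.32.0/21 (213.188.32.0 - 213.188.39.255) does not contain 213.188.43.174
  213.189.0.0/18 (213.189.0.0 - 213.189.63.255) does not contain 213.188.43.174
  213.190.0.0/15 (213.190.0.0 - 213.191.255.255) does not contain 213.188.43.174
Longest matching prefix is /13 -> next hop R18.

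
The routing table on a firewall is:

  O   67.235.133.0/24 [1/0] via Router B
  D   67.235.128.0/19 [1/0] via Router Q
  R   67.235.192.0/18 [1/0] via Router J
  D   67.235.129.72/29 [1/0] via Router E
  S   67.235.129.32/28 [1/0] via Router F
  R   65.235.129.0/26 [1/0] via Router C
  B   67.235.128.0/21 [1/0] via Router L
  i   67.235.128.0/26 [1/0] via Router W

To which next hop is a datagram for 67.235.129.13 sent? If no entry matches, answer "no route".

Router L

Routes whose prefix contains 67.235.129.13:
  67.235.128.0/19 (67.235.128.0 - 67.235.159.255) -> Router Q
  67.235.128.0/21 (67.235.128.0 - 67.235.135.255) -> Router L
More-specific entries that do NOT match:
  67.235.129.72/29 (67.235.129.72 - 67.235.129.79) does not contain 67.235.129.13
  67.235.129.32/28 (67.235.129.32 - 67.235.129.47) does not contain 67.235.129.13
  65.235.129.0/26 (65.235.129.0 - 65.235.129.63) does not contain 67.235.129.13
  67.235.128.0/26 (67.235.128.0 - 67.235.128.63) does not contain 67.235.129.13
  67.235.133.0/24 (67.235.133.0 - 67.235.133.255) does not contain 67.235.129.13
Longest matching prefix is /21 -> next hop Router L.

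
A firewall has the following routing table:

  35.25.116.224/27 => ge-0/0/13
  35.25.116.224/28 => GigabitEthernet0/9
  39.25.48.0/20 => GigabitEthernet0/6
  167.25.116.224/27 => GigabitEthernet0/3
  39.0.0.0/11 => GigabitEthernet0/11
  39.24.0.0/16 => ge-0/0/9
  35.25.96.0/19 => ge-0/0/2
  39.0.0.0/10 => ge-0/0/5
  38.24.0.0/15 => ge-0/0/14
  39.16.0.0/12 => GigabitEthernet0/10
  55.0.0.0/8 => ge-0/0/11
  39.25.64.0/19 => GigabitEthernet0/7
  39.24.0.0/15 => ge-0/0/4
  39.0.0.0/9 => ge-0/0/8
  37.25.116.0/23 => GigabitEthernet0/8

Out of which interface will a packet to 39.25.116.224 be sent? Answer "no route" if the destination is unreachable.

ge-0/0/4

Routes whose prefix contains 39.25.116.224:
  39.0.0.0/9 (39.0.0.0 - 39.127.255.255) -> ge-0/0/8
  39.0.0.0/10 (39.0.0.0 - 39.63.255.255) -> ge-0/0/5
  39.0.0.0/11 (39.0.0.0 - 39.31.255.255) -> GigabitEthernet0/11
  39.16.0.0/12 (39.16.0.0 - 39.31.255.255) -> GigabitEthernet0/10
  39.24.0.0/15 (39.24.0.0 - 39.25.255.255) -> ge-0/0/4
More-specific entries that do NOT match:
  35.25.116.224/28 (35.25.116.224 - 35.25.116.239) does not contain 39.25.116.224
  35.25.116.224/27 (35.25.116.224 - 35.25.116.255) does not contain 39.25.116.224
  167.25.116.224/27 (167.25.116.224 - 167.25.116.255) does not contain 39.25.116.224
  37.25.116.0/23 (37.25.116.0 - 37.25.117.255) does not contain 39.25.116.224
  39.25.48.0/20 (39.25.48.0 - 39.25.63.255) does not contain 39.25.116.224
  35.25.96.0/19 (35.25.96.0 - 35.25.127.255) does not contain 39.25.116.224
  39.25.64.0/19 (39.25.64.0 - 39.25.95.255) does not contain 39.25.116.224
  39.24.0.0/16 (39.24.0.0 - 39.24.255.255) does not contain 39.25.116.224
Longest matching prefix is /15 -> interface ge-0/0/4.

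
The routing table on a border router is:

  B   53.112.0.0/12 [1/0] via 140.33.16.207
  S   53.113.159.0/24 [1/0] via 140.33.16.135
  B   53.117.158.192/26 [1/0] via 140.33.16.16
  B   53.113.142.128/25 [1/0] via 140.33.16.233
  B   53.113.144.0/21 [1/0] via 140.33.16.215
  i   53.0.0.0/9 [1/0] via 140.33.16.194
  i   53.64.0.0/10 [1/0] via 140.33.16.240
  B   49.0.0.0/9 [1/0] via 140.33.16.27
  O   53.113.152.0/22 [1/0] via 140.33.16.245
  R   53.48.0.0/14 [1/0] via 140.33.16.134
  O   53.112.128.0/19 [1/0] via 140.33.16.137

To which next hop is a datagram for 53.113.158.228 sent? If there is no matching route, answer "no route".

Routes whose prefix contains 53.113.158.228:
  53.0.0.0/9 (53.0.0.0 - 53.127.255.255) -> 140.33.16.194
  53.64.0.0/10 (53.64.0.0 - 53.127.255.255) -> 140.33.16.240
  53.112.0.0/12 (53.112.0.0 - 53.127.255.255) -> 140.33.16.207
More-specific entries that do NOT match:
  53.117.158.192/26 (53.117.158.192 - 53.117.158.255) does not contain 53.113.158.228
  53.113.142.128/25 (53.113.142.128 - 53.113.142.255) does not contain 53.113.158.228
  53.113.159.0/24 (53.113.159.0 - 53.113.159.255) does not contain 53.113.158.228
  53.113.152.0/22 (53.113.152.0 - 53.113.155.255) does not contain 53.113.158.228
  53.113.144.0/21 (53.113.144.0 - 53.113.151.255) does not contain 53.113.158.228
  53.112.128.0/19 (53.112.128.0 - 53.112.159.255) does not contain 53.113.158.228
  53.48.0.0/14 (53.48.0.0 - 53.51.255.255) does not contain 53.113.158.228
Longest matching prefix is /12 -> next hop 140.33.16.207.

140.33.16.207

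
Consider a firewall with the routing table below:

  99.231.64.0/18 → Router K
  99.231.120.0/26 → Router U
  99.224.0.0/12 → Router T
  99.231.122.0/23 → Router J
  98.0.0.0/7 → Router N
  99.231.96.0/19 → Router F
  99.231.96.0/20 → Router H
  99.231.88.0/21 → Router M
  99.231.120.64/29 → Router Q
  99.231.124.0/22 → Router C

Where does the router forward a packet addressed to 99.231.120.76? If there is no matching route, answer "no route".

Router F

Routes whose prefix contains 99.231.120.76:
  98.0.0.0/7 (98.0.0.0 - 99.255.255.255) -> Router N
  99.224.0.0/12 (99.224.0.0 - 99.239.255.255) -> Router T
  99.231.64.0/18 (99.231.64.0 - 99.231.127.255) -> Router K
  99.231.96.0/19 (99.231.96.0 - 99.231.127.255) -> Router F
More-specific entries that do NOT match:
  99.231.120.64/29 (99.231.120.64 - 99.231.120.71) does not contain 99.231.120.76
  99.231.120.0/26 (99.231.120.0 - 99.231.120.63) does not contain 99.231.120.76
  99.231.122.0/23 (99.231.122.0 - 99.231.123.255) does not contain 99.231.120.76
  99.231.124.0/22 (99.231.124.0 - 99.231.127.255) does not contain 99.231.120.76
  99.231.88.0/21 (99.231.88.0 - 99.231.95.255) does not contain 99.231.120.76
  99.231.96.0/20 (99.231.96.0 - 99.231.111.255) does not contain 99.231.120.76
Longest matching prefix is /19 -> next hop Router F.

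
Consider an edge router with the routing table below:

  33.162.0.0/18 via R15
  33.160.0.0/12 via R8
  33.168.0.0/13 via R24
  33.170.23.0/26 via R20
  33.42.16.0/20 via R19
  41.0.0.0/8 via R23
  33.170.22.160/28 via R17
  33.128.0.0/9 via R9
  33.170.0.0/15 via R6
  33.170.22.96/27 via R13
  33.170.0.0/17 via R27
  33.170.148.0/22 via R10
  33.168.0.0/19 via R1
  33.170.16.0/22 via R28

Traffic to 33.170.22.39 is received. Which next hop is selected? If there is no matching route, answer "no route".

R27

Routes whose prefix contains 33.170.22.39:
  33.128.0.0/9 (33.128.0.0 - 33.255.255.255) -> R9
  33.160.0.0/12 (33.160.0.0 - 33.175.255.255) -> R8
  33.168.0.0/13 (33.168.0.0 - 33.175.255.255) -> R24
  33.170.0.0/15 (33.170.0.0 - 33.171.255.255) -> R6
  33.170.0.0/17 (33.170.0.0 - 33.170.127.255) -> R27
More-specific entries that do NOT match:
  33.170.22.160/28 (33.170.22.160 - 33.170.22.175) does not contain 33.170.22.39
  33.170.22.96/27 (33.170.22.96 - 33.170.22.127) does not contain 33.170.22.39
  33.170.23.0/26 (33.170.23.0 - 33.170.23.63) does not contain 33.170.22.39
  33.170.148.0/22 (33.170.148.0 - 33.170.151.255) does not contain 33.170.22.39
  33.170.16.0/22 (33.170.16.0 - 33.170.19.255) does not contain 33.170.22.39
  33.42.16.0/20 (33.42.16.0 - 33.42.31.255) does not contain 33.170.22.39
  33.168.0.0/19 (33.168.0.0 - 33.168.31.255) does not contain 33.170.22.39
  33.162.0.0/18 (33.162.0.0 - 33.162.63.255) does not contain 33.170.22.39
Longest matching prefix is /17 -> next hop R27.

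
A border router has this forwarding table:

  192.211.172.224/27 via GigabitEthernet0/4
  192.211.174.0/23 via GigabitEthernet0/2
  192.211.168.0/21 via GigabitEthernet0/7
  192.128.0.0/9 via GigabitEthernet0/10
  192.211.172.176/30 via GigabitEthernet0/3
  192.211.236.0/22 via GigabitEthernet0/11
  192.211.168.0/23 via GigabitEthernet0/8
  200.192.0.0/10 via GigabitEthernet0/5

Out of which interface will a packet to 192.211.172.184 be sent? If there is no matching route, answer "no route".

GigabitEthernet0/7

Routes whose prefix contains 192.211.172.184:
  192.128.0.0/9 (192.128.0.0 - 192.255.255.255) -> GigabitEthernet0/10
  192.211.168.0/21 (192.211.168.0 - 192.211.175.255) -> GigabitEthernet0/7
More-specific entries that do NOT match:
  192.211.172.176/30 (192.211.172.176 - 192.211.172.179) does not contain 192.211.172.184
  192.211.172.224/27 (192.211.172.224 - 192.211.172.255) does not contain 192.211.172.184
  192.211.174.0/23 (192.211.174.0 - 192.211.175.255) does not contain 192.211.172.184
  192.211.168.0/23 (192.211.168.0 - 192.211.169.255) does not contain 192.211.172.184
  192.211.236.0/22 (192.211.236.0 - 192.211.239.255) does not contain 192.211.172.184
Longest matching prefix is /21 -> interface GigabitEthernet0/7.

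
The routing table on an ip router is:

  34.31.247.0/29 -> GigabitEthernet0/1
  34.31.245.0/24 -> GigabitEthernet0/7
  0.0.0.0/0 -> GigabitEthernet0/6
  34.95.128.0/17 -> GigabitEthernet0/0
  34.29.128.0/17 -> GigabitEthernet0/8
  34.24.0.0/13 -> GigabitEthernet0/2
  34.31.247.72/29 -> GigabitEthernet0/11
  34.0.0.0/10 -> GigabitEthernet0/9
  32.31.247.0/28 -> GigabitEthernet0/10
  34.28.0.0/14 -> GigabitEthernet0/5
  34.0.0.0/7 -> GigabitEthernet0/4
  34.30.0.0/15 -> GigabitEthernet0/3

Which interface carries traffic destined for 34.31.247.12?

Routes whose prefix contains 34.31.247.12:
  0.0.0.0/0 (default, matches everything) -> GigabitEthernet0/6
  34.0.0.0/7 (34.0.0.0 - 35.255.255.255) -> GigabitEthernet0/4
  34.0.0.0/10 (34.0.0.0 - 34.63.255.255) -> GigabitEthernet0/9
  34.24.0.0/13 (34.24.0.0 - 34.31.255.255) -> GigabitEthernet0/2
  34.28.0.0/14 (34.28.0.0 - 34.31.255.255) -> GigabitEthernet0/5
  34.30.0.0/15 (34.30.0.0 - 34.31.255.255) -> GigabitEthernet0/3
More-specific entries that do NOT match:
  34.31.247.0/29 (34.31.247.0 - 34.31.247.7) does not contain 34.31.247.12
  34.31.247.72/29 (34.31.247.72 - 34.31.247.79) does not contain 34.31.247.12
  32.31.247.0/28 (32.31.247.0 - 32.31.247.15) does not contain 34.31.247.12
  34.31.245.0/24 (34.31.245.0 - 34.31.245.255) does not contain 34.31.247.12
  34.95.128.0/17 (34.95.128.0 - 34.95.255.255) does not contain 34.31.247.12
  34.29.128.0/17 (34.29.128.0 - 34.29.255.255) does not contain 34.31.247.12
Longest matching prefix is /15 -> interface GigabitEthernet0/3.

GigabitEthernet0/3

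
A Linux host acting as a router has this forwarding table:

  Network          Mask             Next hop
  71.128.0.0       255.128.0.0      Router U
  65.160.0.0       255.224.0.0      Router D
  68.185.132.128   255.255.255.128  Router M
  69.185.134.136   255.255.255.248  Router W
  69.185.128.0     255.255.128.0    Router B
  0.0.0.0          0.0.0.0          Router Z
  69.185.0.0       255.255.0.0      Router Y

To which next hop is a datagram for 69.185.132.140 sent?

Routes whose prefix contains 69.185.132.140:
  0.0.0.0/0 (default, matches everything) -> Router Z
  69.185.0.0/16 (69.185.0.0 - 69.185.255.255) -> Router Y
  69.185.128.0/17 (69.185.128.0 - 69.185.255.255) -> Router B
More-specific entries that do NOT match:
  69.185.134.136/29 (69.185.134.136 - 69.185.134.143) does not contain 69.185.132.140
  68.185.132.128/25 (68.185.132.128 - 68.185.132.255) does not contain 69.185.132.140
Longest matching prefix is /17 -> next hop Router B.

Router B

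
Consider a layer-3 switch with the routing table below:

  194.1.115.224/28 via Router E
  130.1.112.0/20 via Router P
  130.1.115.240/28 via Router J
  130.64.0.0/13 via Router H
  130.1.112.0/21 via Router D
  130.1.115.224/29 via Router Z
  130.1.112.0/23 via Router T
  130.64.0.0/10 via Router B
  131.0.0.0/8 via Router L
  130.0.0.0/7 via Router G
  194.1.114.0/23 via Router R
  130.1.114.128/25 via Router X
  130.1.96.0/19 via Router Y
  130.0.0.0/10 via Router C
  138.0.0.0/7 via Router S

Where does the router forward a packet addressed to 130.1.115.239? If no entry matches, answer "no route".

Routes whose prefix contains 130.1.115.239:
  130.0.0.0/7 (130.0.0.0 - 131.255.255.255) -> Router G
  130.0.0.0/10 (130.0.0.0 - 130.63.255.255) -> Router C
  130.1.96.0/19 (130.1.96.0 - 130.1.127.255) -> Router Y
  130.1.112.0/20 (130.1.112.0 - 130.1.127.255) -> Router P
  130.1.112.0/21 (130.1.112.0 - 130.1.119.255) -> Router D
More-specific entries that do NOT match:
  130.1.115.224/29 (130.1.115.224 - 130.1.115.231) does not contain 130.1.115.239
  194.1.115.224/28 (194.1.115.224 - 194.1.115.239) does not contain 130.1.115.239
  130.1.115.240/28 (130.1.115.240 - 130.1.115.255) does not contain 130.1.115.239
  130.1.114.128/25 (130.1.114.128 - 130.1.114.255) does not contain 130.1.115.239
  130.1.112.0/23 (130.1.112.0 - 130.1.113.255) does not contain 130.1.115.239
  194.1.114.0/23 (194.1.114.0 - 194.1.115.255) does not contain 130.1.115.239
Longest matching prefix is /21 -> next hop Router D.

Router D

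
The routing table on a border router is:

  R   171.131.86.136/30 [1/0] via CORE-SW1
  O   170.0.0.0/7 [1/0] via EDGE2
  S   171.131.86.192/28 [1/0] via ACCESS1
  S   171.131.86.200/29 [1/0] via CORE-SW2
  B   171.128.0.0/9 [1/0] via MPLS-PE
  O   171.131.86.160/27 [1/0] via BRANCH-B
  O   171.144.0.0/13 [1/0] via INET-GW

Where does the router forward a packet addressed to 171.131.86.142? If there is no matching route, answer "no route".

MPLS-PE

Routes whose prefix contains 171.131.86.142:
  170.0.0.0/7 (170.0.0.0 - 171.255.255.255) -> EDGE2
  171.128.0.0/9 (171.128.0.0 - 171.255.255.255) -> MPLS-PE
More-specific entries that do NOT match:
  171.131.86.136/30 (171.131.86.136 - 171.131.86.139) does not contain 171.131.86.142
  171.131.86.200/29 (171.131.86.200 - 171.131.86.207) does not contain 171.131.86.142
  171.131.86.192/28 (171.131.86.192 - 171.131.86.207) does not contain 171.131.86.142
  171.131.86.160/27 (171.131.86.160 - 171.131.86.191) does not contain 171.131.86.142
  171.144.0.0/13 (171.144.0.0 - 171.151.255.255) does not contain 171.131.86.142
Longest matching prefix is /9 -> next hop MPLS-PE.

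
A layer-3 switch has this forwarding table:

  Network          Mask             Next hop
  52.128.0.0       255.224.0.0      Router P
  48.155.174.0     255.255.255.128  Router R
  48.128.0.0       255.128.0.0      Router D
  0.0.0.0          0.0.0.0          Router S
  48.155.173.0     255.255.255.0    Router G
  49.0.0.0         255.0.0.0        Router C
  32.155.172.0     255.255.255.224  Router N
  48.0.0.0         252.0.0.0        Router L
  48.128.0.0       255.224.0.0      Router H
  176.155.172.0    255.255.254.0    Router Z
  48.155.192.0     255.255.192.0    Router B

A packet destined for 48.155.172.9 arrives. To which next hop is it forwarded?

Router H

Routes whose prefix contains 48.155.172.9:
  0.0.0.0/0 (default, matches everything) -> Router S
  48.0.0.0/6 (48.0.0.0 - 51.255.255.255) -> Router L
  48.128.0.0/9 (48.128.0.0 - 48.255.255.255) -> Router D
  48.128.0.0/11 (48.128.0.0 - 48.159.255.255) -> Router H
More-specific entries that do NOT match:
  32.155.172.0/27 (32.155.172.0 - 32.155.172.31) does not contain 48.155.172.9
  48.155.174.0/25 (48.155.174.0 - 48.155.174.127) does not contain 48.155.172.9
  48.155.173.0/24 (48.155.173.0 - 48.155.173.255) does not contain 48.155.172.9
  176.155.172.0/23 (176.155.172.0 - 176.155.173.255) does not contain 48.155.172.9
  48.155.192.0/18 (48.155.192.0 - 48.155.255.255) does not contain 48.155.172.9
Longest matching prefix is /11 -> next hop Router H.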